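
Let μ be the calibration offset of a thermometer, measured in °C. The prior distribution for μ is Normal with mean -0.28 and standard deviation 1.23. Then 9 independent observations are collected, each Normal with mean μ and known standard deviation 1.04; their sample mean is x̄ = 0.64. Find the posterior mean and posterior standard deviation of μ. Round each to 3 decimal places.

Posterior mean ≈ 0.572; posterior SD ≈ 0.334

With known σ, the Normal prior is conjugate. Weight on the data is w = (n/σ²)/(n/σ² + 1/τ₀²) = 8.32101/(8.32101+0.660982) = 0.92641.
Posterior mean = w·x̄ + (1−w)·μ₀ = 0.92641·0.64 + 0.073590·-0.28 = 0.572. Posterior variance = 1/(8.32101+0.660982) = 0.111334, so SD = 0.334.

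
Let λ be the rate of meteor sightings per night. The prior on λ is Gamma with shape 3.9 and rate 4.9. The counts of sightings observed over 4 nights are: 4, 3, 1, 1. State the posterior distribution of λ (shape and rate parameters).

Posterior: Gamma(shape=12.9, rate=8.9)

The Poisson likelihood adds the total count to the shape and the number of exposure periods to the rate. Here ∑xᵢ = 9 and n = 4, so shape 3.9→12.9 and rate 4.9→8.9.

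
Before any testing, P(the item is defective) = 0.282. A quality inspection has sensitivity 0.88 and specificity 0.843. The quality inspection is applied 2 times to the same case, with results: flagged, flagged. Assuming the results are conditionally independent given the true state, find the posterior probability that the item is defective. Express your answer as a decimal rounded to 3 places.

Posterior P(H) ≈ 0.925

Let H be the event that the item is defective; start with P(H) = 0.282. P('flagged'|H) = 0.88, P('flagged'|¬H) = 0.157.
Update on result 1 ('flagged'): P(H) ← 0.88·0.2820 / (0.88·0.2820 + 0.157·0.7180) = 0.24816/0.36089 = 0.6876.
Update on result 2 ('flagged'): P(H) ← 0.88·0.6876 / (0.88·0.6876 + 0.157·0.3124) = 0.60512/0.65416 = 0.9250.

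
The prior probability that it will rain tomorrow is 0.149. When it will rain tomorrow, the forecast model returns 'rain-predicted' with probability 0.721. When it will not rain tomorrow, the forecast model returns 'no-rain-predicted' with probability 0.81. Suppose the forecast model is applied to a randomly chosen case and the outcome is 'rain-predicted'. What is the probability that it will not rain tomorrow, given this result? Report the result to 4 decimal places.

Write H for 'it will rain tomorrow'. Prior odds H:¬H = 0.149/0.851 = 0.17509. For the 'rain-predicted' outcome, the likelihood ratio is 0.721/0.19 = 3.7947.
Posterior odds = 0.17509 × 3.7947 = 0.66441, so P(H|E) = 0.66441/(1+0.66441) = 0.3992. Then P(¬H|E) = 1 − 0.3992 = 0.6008.

P(¬H | E) ≈ 0.6008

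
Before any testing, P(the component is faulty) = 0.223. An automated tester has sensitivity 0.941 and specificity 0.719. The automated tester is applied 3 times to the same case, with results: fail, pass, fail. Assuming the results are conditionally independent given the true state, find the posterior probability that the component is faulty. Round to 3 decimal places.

Posterior P(H) ≈ 0.209

With H the event that the component is faulty, the joint likelihood of the observed sequence is P(data|H) = 0.941·0.059·0.941 = 0.052243 and P(data|¬H) = 0.281·0.719·0.281 = 0.056773.
Bayes: P(H|data) = 0.223·0.052243 / (0.223·0.052243 + 0.777·0.056773) = 0.011650/0.055763 = 0.2089.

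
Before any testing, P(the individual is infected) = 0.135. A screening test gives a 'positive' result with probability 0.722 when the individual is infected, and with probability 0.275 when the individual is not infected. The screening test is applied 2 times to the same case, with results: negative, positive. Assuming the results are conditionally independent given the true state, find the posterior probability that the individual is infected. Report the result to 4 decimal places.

Posterior P(H) ≈ 0.1358

With H the event that the individual is infected, the joint likelihood of the observed sequence is P(data|H) = 0.278·0.722 = 0.20072 and P(data|¬H) = 0.725·0.275 = 0.19937.
Bayes: P(H|data) = 0.135·0.20072 / (0.135·0.20072 + 0.865·0.19937) = 0.027097/0.19956 = 0.1358.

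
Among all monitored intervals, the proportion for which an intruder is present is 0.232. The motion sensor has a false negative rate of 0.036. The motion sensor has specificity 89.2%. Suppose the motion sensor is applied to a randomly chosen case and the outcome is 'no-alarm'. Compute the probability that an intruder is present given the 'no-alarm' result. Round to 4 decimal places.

Write H for 'an intruder is present'. Prior odds H:¬H = 0.232/0.768 = 0.30208. For the 'no-alarm' outcome, the likelihood ratio is 0.036/0.892 = 0.040359.
Posterior odds = 0.30208 × 0.040359 = 0.012192, so P(H|E) = 0.012192/(1+0.012192) = 0.0120.

P(H | E) ≈ 0.0120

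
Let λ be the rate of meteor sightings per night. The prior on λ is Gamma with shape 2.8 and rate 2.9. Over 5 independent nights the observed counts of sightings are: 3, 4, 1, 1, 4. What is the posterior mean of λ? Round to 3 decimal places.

The Poisson likelihood adds the total count to the shape and the number of exposure periods to the rate. Here ∑xᵢ = 13 and n = 5, so shape 2.8→15.8 and rate 2.9→7.9.
E[λ | data] = 15.8/7.9 = 2.000.

Posterior mean ≈ 2.000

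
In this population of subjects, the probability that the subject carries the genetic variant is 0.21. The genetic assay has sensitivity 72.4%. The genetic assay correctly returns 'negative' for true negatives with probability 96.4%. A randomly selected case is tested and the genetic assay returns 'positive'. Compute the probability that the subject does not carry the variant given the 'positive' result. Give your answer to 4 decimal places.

P(¬H | E) ≈ 0.1576

Write H for 'the subject carries the genetic variant'. Prior odds H:¬H = 0.21/0.79 = 0.26582. For the 'positive' outcome, the likelihood ratio is 0.724/0.036 = 20.111.
Posterior odds = 0.26582 × 20.111 = 5.3460, so P(H|E) = 5.3460/(1+5.3460) = 0.8424. Then P(¬H|E) = 1 − 0.8424 = 0.1576.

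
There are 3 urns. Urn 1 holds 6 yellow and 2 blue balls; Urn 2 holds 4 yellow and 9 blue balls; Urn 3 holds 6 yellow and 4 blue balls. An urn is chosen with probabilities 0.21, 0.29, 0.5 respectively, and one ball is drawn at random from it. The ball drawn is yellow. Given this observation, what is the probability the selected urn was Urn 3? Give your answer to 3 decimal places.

Tabulate prior·likelihood by source: [1] prior 0.21, lik 0.75, product 0.1575; [2] prior 0.29, lik 0.3077, product 0.08923; [3] prior 0.5, lik 0.6, product 0.3000.
Normalizing constant = 0.54673; the posterior for Urn 3 is its product over the sum, 0.3000/0.54673 = 0.549.

Posterior probability ≈ 0.549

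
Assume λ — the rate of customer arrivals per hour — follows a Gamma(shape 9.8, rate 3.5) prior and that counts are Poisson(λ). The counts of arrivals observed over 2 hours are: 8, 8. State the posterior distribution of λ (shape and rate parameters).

Posterior: Gamma(shape=25.8, rate=5.5)

Total count ∑xᵢ = 16 over n = 2 hours.
Gamma is conjugate to the Poisson likelihood: posterior is Gamma(shape = 9.8+16 = 25.8, rate = 3.5+2 = 5.5).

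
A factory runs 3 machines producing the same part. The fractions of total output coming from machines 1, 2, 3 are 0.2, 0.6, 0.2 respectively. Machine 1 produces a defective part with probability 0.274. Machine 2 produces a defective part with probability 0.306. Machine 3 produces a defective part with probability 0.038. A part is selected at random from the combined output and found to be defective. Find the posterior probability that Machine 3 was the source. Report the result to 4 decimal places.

P(defective|M1) = 0.274; P(defective|M2) = 0.306; P(defective|M3) = 0.038.
Prior × likelihood for each source: 0.2·0.274=0.05480, 0.6·0.306=0.1836, 0.2·0.038=0.007600. Summing gives P(defective) = 0.24600.
P(Machine 3 | defective) = 0.007600 / 0.24600 = 0.0309.

Posterior probability ≈ 0.0309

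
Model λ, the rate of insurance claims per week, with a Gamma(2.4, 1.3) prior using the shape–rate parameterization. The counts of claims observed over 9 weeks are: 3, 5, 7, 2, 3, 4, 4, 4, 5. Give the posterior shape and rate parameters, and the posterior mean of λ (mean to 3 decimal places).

Posterior: Gamma(shape=39.4, rate=10.3); mean ≈ 3.825

The Poisson likelihood adds the total count to the shape and the number of exposure periods to the rate. Here ∑xᵢ = 37 and n = 9, so shape 2.4→39.4 and rate 1.3→10.3.
Posterior mean = shape/rate = 39.4/10.3 = 3.825.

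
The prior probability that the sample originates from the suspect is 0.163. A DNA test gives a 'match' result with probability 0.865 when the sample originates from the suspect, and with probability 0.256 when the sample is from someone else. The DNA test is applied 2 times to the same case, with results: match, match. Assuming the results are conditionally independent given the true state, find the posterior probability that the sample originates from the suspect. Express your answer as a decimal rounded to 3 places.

Posterior P(H) ≈ 0.690

Let H be the event that the sample originates from the suspect; start with P(H) = 0.163. P('match'|H) = 0.865, P('match'|¬H) = 0.256.
Update on result 1 ('match'): P(H) ← 0.865·0.1630 / (0.865·0.1630 + 0.256·0.8370) = 0.14100/0.35527 = 0.3969.
Update on result 2 ('match'): P(H) ← 0.865·0.3969 / (0.865·0.3969 + 0.256·0.6031) = 0.34329/0.49769 = 0.6898.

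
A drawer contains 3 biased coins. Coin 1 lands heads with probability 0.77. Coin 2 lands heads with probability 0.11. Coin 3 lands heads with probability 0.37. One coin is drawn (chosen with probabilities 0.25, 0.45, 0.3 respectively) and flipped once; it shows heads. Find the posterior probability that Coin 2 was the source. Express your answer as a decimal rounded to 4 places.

P(heads|C1) = 0.77; P(heads|C2) = 0.11; P(heads|C3) = 0.37.
Prior × likelihood for each source: 0.25·0.77=0.1925, 0.45·0.11=0.04950, 0.3·0.37=0.1110. Summing gives P(heads) = 0.35300.
P(Coin 2 | heads) = 0.04950 / 0.35300 = 0.1402.

Posterior probability ≈ 0.1402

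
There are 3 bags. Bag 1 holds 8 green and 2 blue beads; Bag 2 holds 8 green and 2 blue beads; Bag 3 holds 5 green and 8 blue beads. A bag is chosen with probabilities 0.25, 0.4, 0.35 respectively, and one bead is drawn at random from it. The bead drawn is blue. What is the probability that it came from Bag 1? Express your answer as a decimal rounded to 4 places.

Posterior probability ≈ 0.1448

Tabulate prior·likelihood by source: [1] prior 0.25, lik 0.2, product 0.05000; [2] prior 0.4, lik 0.2, product 0.08000; [3] prior 0.35, lik 0.6154, product 0.2154.
Normalizing constant = 0.34538; the posterior for Bag 1 is its product over the sum, 0.05000/0.34538 = 0.1448.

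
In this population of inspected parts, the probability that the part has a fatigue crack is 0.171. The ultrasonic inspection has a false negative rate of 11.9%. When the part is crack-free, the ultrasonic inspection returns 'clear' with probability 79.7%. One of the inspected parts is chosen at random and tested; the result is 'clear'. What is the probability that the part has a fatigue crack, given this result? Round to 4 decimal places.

P(H | E) ≈ 0.0299

Write H for 'the part has a fatigue crack'. Prior odds H:¬H = 0.171/0.829 = 0.20627. For the 'clear' outcome, the likelihood ratio is 0.119/0.797 = 0.14931.
Posterior odds = 0.20627 × 0.14931 = 0.030799, so P(H|E) = 0.030799/(1+0.030799) = 0.0299.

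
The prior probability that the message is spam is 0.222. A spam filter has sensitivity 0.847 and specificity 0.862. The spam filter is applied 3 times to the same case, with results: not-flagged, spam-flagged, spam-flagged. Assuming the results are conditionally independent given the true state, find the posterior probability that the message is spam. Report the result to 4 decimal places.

Posterior P(H) ≈ 0.6561

With H the event that the message is spam, the joint likelihood of the observed sequence is P(data|H) = 0.153·0.847·0.847 = 0.10976 and P(data|¬H) = 0.862·0.138·0.138 = 0.016416.
Bayes: P(H|data) = 0.222·0.10976 / (0.222·0.10976 + 0.778·0.016416) = 0.024368/0.037139 = 0.6561.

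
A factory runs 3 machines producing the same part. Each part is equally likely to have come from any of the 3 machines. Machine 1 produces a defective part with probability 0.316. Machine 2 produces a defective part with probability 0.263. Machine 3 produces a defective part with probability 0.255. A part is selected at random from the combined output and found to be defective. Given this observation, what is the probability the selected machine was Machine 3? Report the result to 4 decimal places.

Posterior probability ≈ 0.3058

P(defective|M1) = 0.316; P(defective|M2) = 0.263; P(defective|M3) = 0.255.
Prior × likelihood for each source: 0.333333·0.316=0.1053, 0.333333·0.263=0.08767, 0.333333·0.255=0.08500. Summing gives P(defective) = 0.27800.
P(Machine 3 | defective) = 0.08500 / 0.27800 = 0.3058.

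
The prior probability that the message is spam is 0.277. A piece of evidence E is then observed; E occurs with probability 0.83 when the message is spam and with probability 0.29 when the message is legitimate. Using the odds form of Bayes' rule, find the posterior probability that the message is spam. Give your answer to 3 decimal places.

Prior odds = 0.277/(1−0.277) = 0.38313.
Likelihood ratio for E = 0.83/0.29 = 2.8621.
Posterior odds = prior odds × LR = 1.0965.
Posterior probability = odds/(1+odds) = 1.0965/2.0965 = 0.523.

Posterior probability ≈ 0.523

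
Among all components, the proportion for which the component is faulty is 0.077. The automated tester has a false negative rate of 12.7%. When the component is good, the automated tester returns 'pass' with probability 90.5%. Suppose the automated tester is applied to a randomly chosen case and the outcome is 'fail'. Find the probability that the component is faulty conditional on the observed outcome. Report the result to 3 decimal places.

P(H | E) ≈ 0.434

Write H for 'the component is faulty'. Prior odds H:¬H = 0.077/0.923 = 0.083424. For the 'fail' outcome, the likelihood ratio is 0.873/0.095 = 9.1895.
Posterior odds = 0.083424 × 9.1895 = 0.76662, so P(H|E) = 0.76662/(1+0.76662) = 0.434.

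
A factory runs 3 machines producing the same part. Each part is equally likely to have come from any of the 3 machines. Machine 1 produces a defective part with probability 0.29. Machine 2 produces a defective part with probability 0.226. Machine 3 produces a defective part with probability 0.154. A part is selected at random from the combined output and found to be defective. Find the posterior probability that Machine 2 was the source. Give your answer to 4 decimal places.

P(defective|M1) = 0.29; P(defective|M2) = 0.226; P(defective|M3) = 0.154.
Prior × likelihood for each source: 0.333333·0.29=0.09667, 0.333333·0.226=0.07533, 0.333333·0.154=0.05133. Summing gives P(defective) = 0.22333.
P(Machine 2 | defective) = 0.07533 / 0.22333 = 0.3373.

Posterior probability ≈ 0.3373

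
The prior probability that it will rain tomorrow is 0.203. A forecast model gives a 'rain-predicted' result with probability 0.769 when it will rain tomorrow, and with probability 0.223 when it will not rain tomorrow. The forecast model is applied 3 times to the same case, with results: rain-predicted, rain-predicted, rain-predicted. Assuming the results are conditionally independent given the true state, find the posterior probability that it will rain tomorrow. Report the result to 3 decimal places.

Let H be the event that it will rain tomorrow; start with P(H) = 0.203. P('rain-predicted'|H) = 0.769, P('rain-predicted'|¬H) = 0.223.
Update on result 1 ('rain-predicted'): P(H) ← 0.769·0.2030 / (0.769·0.2030 + 0.223·0.7970) = 0.15611/0.33384 = 0.4676.
Update on result 2 ('rain-predicted'): P(H) ← 0.769·0.4676 / (0.769·0.4676 + 0.223·0.5324) = 0.35959/0.47832 = 0.7518.
Update on result 3 ('rain-predicted'): P(H) ← 0.769·0.7518 / (0.769·0.7518 + 0.223·0.2482) = 0.57813/0.63348 = 0.9126.

Posterior P(H) ≈ 0.913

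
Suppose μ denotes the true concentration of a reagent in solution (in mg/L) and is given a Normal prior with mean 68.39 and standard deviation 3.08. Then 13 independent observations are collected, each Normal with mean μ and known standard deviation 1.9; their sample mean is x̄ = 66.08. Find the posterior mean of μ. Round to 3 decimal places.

Posterior mean ≈ 66.146

With known σ, the Normal prior is conjugate. Weight on the data is w = (n/σ²)/(n/σ² + 1/τ₀²) = 3.60111/(3.60111+0.105414) = 0.97156.
Posterior mean = w·x̄ + (1−w)·μ₀ = 0.97156·66.08 + 0.028440·68.39 = 66.146.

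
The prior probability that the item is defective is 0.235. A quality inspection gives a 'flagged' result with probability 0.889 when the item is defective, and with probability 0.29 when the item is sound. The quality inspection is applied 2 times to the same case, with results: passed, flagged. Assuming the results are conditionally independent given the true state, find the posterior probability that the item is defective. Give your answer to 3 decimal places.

Posterior P(H) ≈ 0.128

Let H be the event that the item is defective; start with P(H) = 0.235. P('flagged'|H) = 0.889, P('flagged'|¬H) = 0.29.
Update on result 1 ('passed'): P(H) ← 0.111·0.2350 / (0.111·0.2350 + 0.71·0.7650) = 0.026085/0.56924 = 0.0458.
Update on result 2 ('flagged'): P(H) ← 0.889·0.0458 / (0.889·0.0458 + 0.29·0.9542) = 0.040738/0.31745 = 0.1283.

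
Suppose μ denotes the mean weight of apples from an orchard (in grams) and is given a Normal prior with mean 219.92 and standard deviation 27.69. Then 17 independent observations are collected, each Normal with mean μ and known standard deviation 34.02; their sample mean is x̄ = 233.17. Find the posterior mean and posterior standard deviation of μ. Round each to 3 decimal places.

Posterior mean ≈ 232.089; posterior SD ≈ 7.907

Prior precision 1/τ₀² = 1/27.69² = 0.00130423; data precision n/σ² = 17/34.02² = 0.0146886.
Posterior precision = 0.00130423 + 0.0146886 = 0.0159928, giving posterior SD = 1/√0.0159928 = 7.907.
Posterior mean = (0.00130423·219.92 + 0.0146886·233.17) / 0.0159928 = 232.089.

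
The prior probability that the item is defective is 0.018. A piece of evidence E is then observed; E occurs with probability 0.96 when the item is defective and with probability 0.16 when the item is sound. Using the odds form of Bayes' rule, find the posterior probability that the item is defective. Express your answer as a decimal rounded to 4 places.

Prior odds = 0.018/(1−0.018) = 0.018330. In log-odds, ln(0.018330) = -3.9992.
Add log likelihood ratio: ln(6.0000) = 1.7918.
Posterior log-odds = -2.2075, so posterior odds = exp(-2.2075) = 0.10998. Converting, P(H|E) = 0.10998/1.1100 = 0.0991.

Posterior probability ≈ 0.0991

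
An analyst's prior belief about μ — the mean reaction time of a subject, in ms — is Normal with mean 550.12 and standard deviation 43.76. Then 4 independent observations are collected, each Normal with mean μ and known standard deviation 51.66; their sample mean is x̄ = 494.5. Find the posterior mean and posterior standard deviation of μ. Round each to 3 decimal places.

Posterior mean ≈ 508.872; posterior SD ≈ 22.244

With known σ, the Normal prior is conjugate. Weight on the data is w = (n/σ²)/(n/σ² + 1/τ₀²) = 0.00149883/(0.00149883+0.00052221) = 0.74161.
Posterior mean = w·x̄ + (1−w)·μ₀ = 0.74161·494.5 + 0.25839·550.12 = 508.872. Posterior variance = 1/(0.00149883+0.00052221) = 494.796, so SD = 22.244.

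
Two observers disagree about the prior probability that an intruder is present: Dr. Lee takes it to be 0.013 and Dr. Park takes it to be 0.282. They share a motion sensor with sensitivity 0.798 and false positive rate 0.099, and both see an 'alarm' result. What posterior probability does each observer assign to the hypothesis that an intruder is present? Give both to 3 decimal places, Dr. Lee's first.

The likelihood ratio for an 'alarm' result is 0.798/0.099 = 8.0606.
Dr. Lee: prior odds 0.013/0.987 = 0.013171; posterior odds 0.10617; posterior probability 0.096.
Dr. Park: prior odds 0.282/0.718 = 0.39276; posterior odds 3.1659; posterior probability 0.760.

Dr. Lee: 0.096; Dr. Park: 0.760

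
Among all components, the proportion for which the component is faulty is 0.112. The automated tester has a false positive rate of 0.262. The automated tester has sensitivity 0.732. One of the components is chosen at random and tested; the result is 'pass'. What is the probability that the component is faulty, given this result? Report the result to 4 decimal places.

P(H | E) ≈ 0.0438

Write H for 'the component is faulty'. Prior odds H:¬H = 0.112/0.888 = 0.12613. For the 'pass' outcome, the likelihood ratio is 0.268/0.738 = 0.36314.
Posterior odds = 0.12613 × 0.36314 = 0.045802, so P(H|E) = 0.045802/(1+0.045802) = 0.0438.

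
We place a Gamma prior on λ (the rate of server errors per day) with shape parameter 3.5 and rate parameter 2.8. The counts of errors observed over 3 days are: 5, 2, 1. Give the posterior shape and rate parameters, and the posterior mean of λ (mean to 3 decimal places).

The Poisson likelihood adds the total count to the shape and the number of exposure periods to the rate. Here ∑xᵢ = 8 and n = 3, so shape 3.5→11.5 and rate 2.8→5.8.
Posterior mean = shape/rate = 11.5/5.8 = 1.983.

Posterior: Gamma(shape=11.5, rate=5.8); mean ≈ 1.983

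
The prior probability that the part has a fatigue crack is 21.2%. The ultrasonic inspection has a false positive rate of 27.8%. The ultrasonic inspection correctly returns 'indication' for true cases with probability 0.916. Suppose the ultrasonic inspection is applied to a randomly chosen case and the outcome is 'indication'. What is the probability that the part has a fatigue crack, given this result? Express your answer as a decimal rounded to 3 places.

P(H | E) ≈ 0.470

Let H be the event that the part has a fatigue crack. P(H) = 0.212, so P(¬H) = 0.788. With E the 'indication' result, P(E|H) = 0.916 and P(E|¬H) = 0.278.
P(E) = 0.916·0.212 + 0.278·0.788 = 0.19419 + 0.21906 = 0.41326.
By Bayes' theorem, P(H|E) = 0.19419 / 0.41326 = 0.470.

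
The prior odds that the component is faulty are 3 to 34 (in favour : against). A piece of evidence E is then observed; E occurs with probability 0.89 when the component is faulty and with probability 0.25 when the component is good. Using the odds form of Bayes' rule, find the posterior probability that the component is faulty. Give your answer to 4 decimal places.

Posterior probability ≈ 0.2390

Prior odds = 3/34 = 0.088235.
Likelihood ratio for E = 0.89/0.25 = 3.5600.
Posterior odds = prior odds × LR = 0.31412.
Posterior probability = odds/(1+odds) = 0.31412/1.3141 = 0.2390.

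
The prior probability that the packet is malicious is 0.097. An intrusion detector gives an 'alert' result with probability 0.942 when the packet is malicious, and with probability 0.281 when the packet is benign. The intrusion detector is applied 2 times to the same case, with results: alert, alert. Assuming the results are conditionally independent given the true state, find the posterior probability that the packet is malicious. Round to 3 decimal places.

Posterior P(H) ≈ 0.547

Let H be the event that the packet is malicious; start with P(H) = 0.097. P('alert'|H) = 0.942, P('alert'|¬H) = 0.281.
Update on result 1 ('alert'): P(H) ← 0.942·0.0970 / (0.942·0.0970 + 0.281·0.9030) = 0.091374/0.34512 = 0.2648.
Update on result 2 ('alert'): P(H) ← 0.942·0.2648 / (0.942·0.2648 + 0.281·0.7352) = 0.24941/0.45601 = 0.5469.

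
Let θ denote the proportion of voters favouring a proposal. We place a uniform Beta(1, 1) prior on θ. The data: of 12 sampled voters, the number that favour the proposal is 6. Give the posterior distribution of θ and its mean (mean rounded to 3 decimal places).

Posterior: Beta(7, 7); mean ≈ 0.500

Observing 6 successes and 6 failures updates Beta(1, 1) by adding the success and failure counts to the two shape parameters: α = 1+6 = 7, β = 1+6 = 7.
E[θ | data] = 7/(7+7) = 0.500.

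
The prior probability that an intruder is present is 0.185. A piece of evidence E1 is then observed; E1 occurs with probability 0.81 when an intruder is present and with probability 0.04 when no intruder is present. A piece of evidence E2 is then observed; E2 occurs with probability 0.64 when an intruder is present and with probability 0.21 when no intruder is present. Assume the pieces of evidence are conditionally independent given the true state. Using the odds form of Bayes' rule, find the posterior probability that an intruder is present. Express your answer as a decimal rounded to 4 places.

Posterior probability ≈ 0.9334

Prior odds = 0.185/(1−0.185) = 0.22699. In log-odds, ln(0.22699) = -1.4828.
Add log likelihood ratios: ln(20.250) + ln(3.0476) = 4.1225.
Posterior log-odds = 2.6397, so posterior odds = exp(2.6397) = 14.009. Converting, P(H|E) = 14.009/15.009 = 0.9334.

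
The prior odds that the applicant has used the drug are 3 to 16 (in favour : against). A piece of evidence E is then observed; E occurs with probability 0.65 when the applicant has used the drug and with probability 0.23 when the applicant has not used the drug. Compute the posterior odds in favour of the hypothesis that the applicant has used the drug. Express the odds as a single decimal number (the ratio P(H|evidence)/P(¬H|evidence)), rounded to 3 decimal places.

Posterior odds ≈ 0.530

Prior odds = 3/16 = 0.18750. In log-odds, ln(0.18750) = -1.6740.
Add log likelihood ratio: ln(2.8261) = 1.0389.
Posterior log-odds = -0.63508, so posterior odds = exp(-0.63508) = 0.52989.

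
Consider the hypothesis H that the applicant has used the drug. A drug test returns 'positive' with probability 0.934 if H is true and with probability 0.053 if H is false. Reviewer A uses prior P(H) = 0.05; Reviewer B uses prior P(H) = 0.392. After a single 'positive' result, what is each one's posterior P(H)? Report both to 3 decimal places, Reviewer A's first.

Reviewer A: 0.481; Reviewer B: 0.919

The likelihood ratio for a 'positive' result is 0.934/0.053 = 17.623.
Reviewer A: prior odds 0.05/0.95 = 0.052632; posterior odds 0.92751; posterior probability 0.481.
Reviewer B: prior odds 0.392/0.608 = 0.64474; posterior odds 11.362; posterior probability 0.919.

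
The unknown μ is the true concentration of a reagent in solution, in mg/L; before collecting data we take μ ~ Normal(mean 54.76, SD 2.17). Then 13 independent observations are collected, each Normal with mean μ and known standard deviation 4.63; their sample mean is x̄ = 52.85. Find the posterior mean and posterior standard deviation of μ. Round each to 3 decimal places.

With known σ, the Normal prior is conjugate. Weight on the data is w = (n/σ²)/(n/σ² + 1/τ₀²) = 0.606431/(0.606431+0.212364) = 0.74064.
Posterior mean = w·x̄ + (1−w)·μ₀ = 0.74064·52.85 + 0.25936·54.76 = 53.345. Posterior variance = 1/(0.606431+0.212364) = 1.22131, so SD = 1.105.

Posterior mean ≈ 53.345; posterior SD ≈ 1.105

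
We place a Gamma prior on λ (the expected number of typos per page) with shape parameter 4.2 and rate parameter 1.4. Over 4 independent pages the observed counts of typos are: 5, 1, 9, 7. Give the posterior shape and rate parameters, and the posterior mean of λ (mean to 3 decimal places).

Posterior: Gamma(shape=26.2, rate=5.4); mean ≈ 4.852

Total count ∑xᵢ = 22 over n = 4 pages.
Gamma is conjugate to the Poisson likelihood: posterior is Gamma(shape = 4.2+22 = 26.2, rate = 1.4+4 = 5.4).
Posterior mean = shape/rate = 26.2/5.4 = 4.852.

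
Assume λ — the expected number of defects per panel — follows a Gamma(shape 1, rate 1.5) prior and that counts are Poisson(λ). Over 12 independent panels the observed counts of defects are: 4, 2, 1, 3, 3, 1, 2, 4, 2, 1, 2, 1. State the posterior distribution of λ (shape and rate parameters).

Posterior: Gamma(shape=27, rate=13.5)

The Poisson likelihood adds the total count to the shape and the number of exposure periods to the rate. Here ∑xᵢ = 26 and n = 12, so shape 1→27 and rate 1.5→13.5.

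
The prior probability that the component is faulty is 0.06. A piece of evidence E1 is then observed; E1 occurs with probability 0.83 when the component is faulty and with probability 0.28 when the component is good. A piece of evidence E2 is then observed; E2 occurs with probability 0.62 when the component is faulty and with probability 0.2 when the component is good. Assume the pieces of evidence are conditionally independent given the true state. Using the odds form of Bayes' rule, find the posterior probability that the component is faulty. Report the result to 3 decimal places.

Posterior probability ≈ 0.370

Prior odds = 0.06/(1−0.06) = 0.063830. In log-odds, ln(0.063830) = -2.7515.
Add log likelihood ratios: ln(2.9643) + ln(3.1000) = 2.2180.
Posterior log-odds = -0.53350, so posterior odds = exp(-0.53350) = 0.58655. Converting, P(H|E) = 0.58655/1.5866 = 0.370.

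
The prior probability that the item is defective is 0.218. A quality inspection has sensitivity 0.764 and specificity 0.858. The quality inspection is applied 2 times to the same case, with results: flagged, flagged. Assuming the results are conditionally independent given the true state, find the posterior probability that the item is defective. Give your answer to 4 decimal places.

Posterior P(H) ≈ 0.8897

With H the event that the item is defective, the joint likelihood of the observed sequence is P(data|H) = 0.764·0.764 = 0.58370 and P(data|¬H) = 0.142·0.142 = 0.020164.
Bayes: P(H|data) = 0.218·0.58370 / (0.218·0.58370 + 0.782·0.020164) = 0.12725/0.14301 = 0.8897.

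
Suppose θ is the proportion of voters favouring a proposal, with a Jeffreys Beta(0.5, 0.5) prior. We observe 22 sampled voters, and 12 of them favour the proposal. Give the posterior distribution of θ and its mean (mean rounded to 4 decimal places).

Posterior: Beta(12.5, 10.5); mean ≈ 0.5435

Observing 12 successes and 10 failures updates Beta(0.5, 0.5) by adding the success and failure counts to the two shape parameters: α = 0.5+12 = 12.5, β = 0.5+10 = 10.5.
E[θ | data] = 12.5/(12.5+10.5) = 0.5435.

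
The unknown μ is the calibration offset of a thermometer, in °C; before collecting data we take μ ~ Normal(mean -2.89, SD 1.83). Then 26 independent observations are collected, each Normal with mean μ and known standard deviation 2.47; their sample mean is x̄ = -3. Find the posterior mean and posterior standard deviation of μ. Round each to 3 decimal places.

Posterior mean ≈ -2.993; posterior SD ≈ 0.468

With known σ, the Normal prior is conjugate. Weight on the data is w = (n/σ²)/(n/σ² + 1/τ₀²) = 4.26167/(4.26167+0.298606) = 0.93452.
Posterior mean = w·x̄ + (1−w)·μ₀ = 0.93452·-3 + 0.065480·-2.89 = -2.993. Posterior variance = 1/(4.26167+0.298606) = 0.219285, so SD = 0.468.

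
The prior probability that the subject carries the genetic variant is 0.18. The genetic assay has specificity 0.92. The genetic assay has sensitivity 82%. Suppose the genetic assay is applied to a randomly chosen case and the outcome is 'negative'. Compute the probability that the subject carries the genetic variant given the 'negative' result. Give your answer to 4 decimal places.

P(H | E) ≈ 0.0412

Write H for 'the subject carries the genetic variant'. Prior odds H:¬H = 0.18/0.82 = 0.21951. For the 'negative' outcome, the likelihood ratio is 0.18/0.92 = 0.19565.
Posterior odds = 0.21951 × 0.19565 = 0.042948, so P(H|E) = 0.042948/(1+0.042948) = 0.0412.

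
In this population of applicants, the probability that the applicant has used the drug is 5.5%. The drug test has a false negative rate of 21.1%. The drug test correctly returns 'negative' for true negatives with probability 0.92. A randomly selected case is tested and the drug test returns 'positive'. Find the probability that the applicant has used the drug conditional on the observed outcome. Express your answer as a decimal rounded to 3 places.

Write H for 'the applicant has used the drug'. Prior odds H:¬H = 0.055/0.945 = 0.058201. For the 'positive' outcome, the likelihood ratio is 0.789/0.08 = 9.8625.
Posterior odds = 0.058201 × 9.8625 = 0.57401, so P(H|E) = 0.57401/(1+0.57401) = 0.365.

P(H | E) ≈ 0.365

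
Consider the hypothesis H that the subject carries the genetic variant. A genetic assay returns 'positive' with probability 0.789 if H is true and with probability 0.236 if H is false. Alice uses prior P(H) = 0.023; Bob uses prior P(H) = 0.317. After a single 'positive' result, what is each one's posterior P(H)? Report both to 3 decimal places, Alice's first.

Alice: 0.073; Bob: 0.608

P('+'|H) = 0.789, P('+'|¬H) = 0.236.
Alice: numerator 0.789·0.023 = 0.018147; evidence = 0.018147+0.236·0.977 = 0.24872; posterior = 0.073.
Bob: numerator 0.789·0.317 = 0.25011; evidence = 0.25011+0.236·0.683 = 0.41130; posterior = 0.608.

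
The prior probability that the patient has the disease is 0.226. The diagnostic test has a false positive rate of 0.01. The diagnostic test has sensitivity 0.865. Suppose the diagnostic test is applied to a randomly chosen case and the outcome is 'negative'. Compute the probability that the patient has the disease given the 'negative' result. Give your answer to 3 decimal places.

Let H be the event that the patient has the disease. P(H) = 0.226, so P(¬H) = 0.774. With E the 'negative' result, P(E|H) = 0.135 and P(E|¬H) = 0.99.
P(E) = 0.135·0.226 + 0.99·0.774 = 0.030510 + 0.76626 = 0.79677.
By Bayes' theorem, P(H|E) = 0.030510 / 0.79677 = 0.038.

P(H | E) ≈ 0.038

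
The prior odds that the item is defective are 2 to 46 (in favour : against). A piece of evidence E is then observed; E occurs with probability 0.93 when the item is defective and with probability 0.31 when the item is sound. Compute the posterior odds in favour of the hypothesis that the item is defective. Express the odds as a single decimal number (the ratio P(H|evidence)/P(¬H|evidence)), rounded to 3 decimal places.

Prior odds = 2/46 = 0.043478.
Likelihood ratio for E = 0.93/0.31 = 3.0000.
Posterior odds = prior odds × LR = 0.13043.

Posterior odds ≈ 0.130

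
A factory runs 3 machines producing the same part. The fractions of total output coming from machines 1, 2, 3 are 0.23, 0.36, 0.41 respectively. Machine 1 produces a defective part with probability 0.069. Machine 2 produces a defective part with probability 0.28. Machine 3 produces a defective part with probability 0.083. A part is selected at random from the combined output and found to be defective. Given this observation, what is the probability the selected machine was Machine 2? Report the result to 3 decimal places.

Posterior probability ≈ 0.669

Tabulate prior·likelihood by source: [1] prior 0.23, lik 0.069, product 0.01587; [2] prior 0.36, lik 0.28, product 0.1008; [3] prior 0.41, lik 0.083, product 0.03403.
Normalizing constant = 0.15070; the posterior for Machine 2 is its product over the sum, 0.1008/0.15070 = 0.669.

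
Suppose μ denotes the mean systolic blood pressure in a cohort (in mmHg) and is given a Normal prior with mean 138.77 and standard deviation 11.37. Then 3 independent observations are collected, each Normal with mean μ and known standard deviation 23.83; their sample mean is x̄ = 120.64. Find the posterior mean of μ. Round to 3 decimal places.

Prior precision 1/τ₀² = 1/11.37² = 0.00773533; data precision n/σ² = 3/23.83² = 0.00528291.
Posterior precision = 0.00773533 + 0.00528291 = 0.0130182.
Posterior mean = (0.00773533·138.77 + 0.00528291·120.64) / 0.0130182 = 131.413.

Posterior mean ≈ 131.413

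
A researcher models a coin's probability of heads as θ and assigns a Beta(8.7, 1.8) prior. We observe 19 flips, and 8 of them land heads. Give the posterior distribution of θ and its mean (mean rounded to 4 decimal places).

Posterior: Beta(16.7, 12.8); mean ≈ 0.5661

The binomial likelihood is conjugate to the Beta prior: with 8 successes and 11 failures, the posterior is Beta(8.7+8, 1.8+11) = Beta(16.7, 12.8).
E[θ | data] = 16.7/(16.7+12.8) = 0.5661.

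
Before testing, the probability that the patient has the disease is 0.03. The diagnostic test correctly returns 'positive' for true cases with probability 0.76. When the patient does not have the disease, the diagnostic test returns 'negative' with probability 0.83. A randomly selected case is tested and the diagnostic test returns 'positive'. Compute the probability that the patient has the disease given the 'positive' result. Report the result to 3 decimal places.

Let H be the event that the patient has the disease. P(H) = 0.03, so P(¬H) = 0.97. With E the 'positive' result, P(E|H) = 0.76 and P(E|¬H) = 0.17.
P(E) = 0.76·0.03 + 0.17·0.97 = 0.022800 + 0.16490 = 0.18770.
By Bayes' theorem, P(H|E) = 0.022800 / 0.18770 = 0.121.

P(H | E) ≈ 0.121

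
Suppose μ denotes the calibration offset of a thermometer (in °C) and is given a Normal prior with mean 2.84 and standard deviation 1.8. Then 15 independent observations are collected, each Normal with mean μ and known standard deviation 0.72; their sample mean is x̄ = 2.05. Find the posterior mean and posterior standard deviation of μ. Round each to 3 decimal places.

Prior precision 1/τ₀² = 1/1.8² = 0.308642; data precision n/σ² = 15/0.72² = 28.9352.
Posterior precision = 0.308642 + 28.9352 = 29.2438, giving posterior SD = 1/√29.2438 = 0.185.
Posterior mean = (0.308642·2.84 + 28.9352·2.05) / 29.2438 = 2.058.

Posterior mean ≈ 2.058; posterior SD ≈ 0.185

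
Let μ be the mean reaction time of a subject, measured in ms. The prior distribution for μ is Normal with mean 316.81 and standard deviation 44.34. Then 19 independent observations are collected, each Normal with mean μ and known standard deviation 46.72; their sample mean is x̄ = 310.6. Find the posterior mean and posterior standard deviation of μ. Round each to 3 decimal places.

Posterior mean ≈ 310.943; posterior SD ≈ 10.418

With known σ, the Normal prior is conjugate. Weight on the data is w = (n/σ²)/(n/σ² + 1/τ₀²) = 0.00870458/(0.00870458+0.00050864) = 0.94479.
Posterior mean = w·x̄ + (1−w)·μ₀ = 0.94479·310.6 + 0.055207·316.81 = 310.943. Posterior variance = 1/(0.00870458+0.00050864) = 108.540, so SD = 10.418.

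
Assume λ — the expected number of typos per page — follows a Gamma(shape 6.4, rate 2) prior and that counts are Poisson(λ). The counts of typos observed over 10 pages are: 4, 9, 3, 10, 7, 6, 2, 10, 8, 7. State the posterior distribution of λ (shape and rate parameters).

The Poisson likelihood adds the total count to the shape and the number of exposure periods to the rate. Here ∑xᵢ = 66 and n = 10, so shape 6.4→72.4 and rate 2→12.

Posterior: Gamma(shape=72.4, rate=12)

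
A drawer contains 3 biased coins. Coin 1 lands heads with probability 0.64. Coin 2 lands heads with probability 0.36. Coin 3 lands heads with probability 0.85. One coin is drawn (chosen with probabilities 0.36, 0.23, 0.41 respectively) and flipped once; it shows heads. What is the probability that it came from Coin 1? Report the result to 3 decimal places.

Tabulate prior·likelihood by source: [1] prior 0.36, lik 0.64, product 0.2304; [2] prior 0.23, lik 0.36, product 0.08280; [3] prior 0.41, lik 0.85, product 0.3485.
Normalizing constant = 0.66170; the posterior for Coin 1 is its product over the sum, 0.2304/0.66170 = 0.348.

Posterior probability ≈ 0.348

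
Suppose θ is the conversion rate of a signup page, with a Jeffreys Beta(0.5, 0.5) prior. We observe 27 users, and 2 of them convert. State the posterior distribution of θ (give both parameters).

Observing 2 successes and 25 failures updates Beta(0.5, 0.5) by adding the success and failure counts to the two shape parameters: α = 0.5+2 = 2.5, β = 0.5+25 = 25.5.

Posterior: Beta(2.5, 25.5)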